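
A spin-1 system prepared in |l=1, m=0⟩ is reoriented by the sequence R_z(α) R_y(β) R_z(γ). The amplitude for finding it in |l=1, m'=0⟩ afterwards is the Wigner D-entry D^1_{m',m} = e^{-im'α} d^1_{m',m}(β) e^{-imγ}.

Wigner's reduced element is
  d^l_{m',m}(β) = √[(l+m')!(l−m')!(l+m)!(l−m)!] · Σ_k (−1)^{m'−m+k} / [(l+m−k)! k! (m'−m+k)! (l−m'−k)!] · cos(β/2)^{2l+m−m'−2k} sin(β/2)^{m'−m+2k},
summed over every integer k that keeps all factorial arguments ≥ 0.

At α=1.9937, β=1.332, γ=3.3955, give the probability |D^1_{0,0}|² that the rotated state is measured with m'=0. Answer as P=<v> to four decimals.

P=0.0559

Split into d^1_{0,0}(β=1.332) × two z-phases.
c=cos(1.332/2)=0.786299, s=sin(1.332/2)=0.617846; N=√[1·1·1·1]=1.000000
Admissible k: 0..1 (factorial args all ≥0)
  k=0: (−1)^0·1.0000/(1)·0.7863^2·0.6178^0 = +0.618267
  k=1: (−1)^1·1.0000/(1)·0.7863^0·0.6178^2 = -0.381733
d^1_{0,0}(1.332) = +0.618267 -0.381733 = +0.236533
|D^1_{0,0}|² = |d^1_{0,0}(β)|² = (+0.236533)² = 0.055948 (the z-rotation phases have unit modulus)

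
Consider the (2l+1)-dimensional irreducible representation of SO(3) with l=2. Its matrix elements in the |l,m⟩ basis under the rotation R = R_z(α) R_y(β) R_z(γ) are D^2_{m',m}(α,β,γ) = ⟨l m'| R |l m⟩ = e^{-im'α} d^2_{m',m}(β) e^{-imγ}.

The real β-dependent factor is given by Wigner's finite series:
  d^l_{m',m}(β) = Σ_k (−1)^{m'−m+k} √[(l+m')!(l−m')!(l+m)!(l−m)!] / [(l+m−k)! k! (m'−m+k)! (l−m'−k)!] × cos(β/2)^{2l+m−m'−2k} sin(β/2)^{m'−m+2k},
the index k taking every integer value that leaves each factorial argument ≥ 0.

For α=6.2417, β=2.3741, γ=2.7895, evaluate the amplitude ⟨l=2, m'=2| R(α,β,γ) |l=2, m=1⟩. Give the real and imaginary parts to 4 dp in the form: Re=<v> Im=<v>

Re=0.0883 Im=0.0410

D^2_{2,1}(6.2417,2.3741,2.7895) = e^{-i·2·6.2417}·d^2_{2,1}(2.3741)·e^{-i·1·2.7895}. Compute d first:
With c≡cos(β/2)=0.374397 and s≡sin(β/2)=0.927269, N=[24·1·6·1]^{1/2}=12.000000
k∈{0} keeps every argument non-negative
  k=0: (−1)^1·12.0000/(6)·0.3744^3·0.9273^1 = -0.097327
d^2_{2,1}(2.3741) = -0.097327
Attach z-rotation phases: D = e^{-i(2)(6.2417)}·(-0.097327)·e^{-i(1)(2.7895)} = +0.088260+0.041020i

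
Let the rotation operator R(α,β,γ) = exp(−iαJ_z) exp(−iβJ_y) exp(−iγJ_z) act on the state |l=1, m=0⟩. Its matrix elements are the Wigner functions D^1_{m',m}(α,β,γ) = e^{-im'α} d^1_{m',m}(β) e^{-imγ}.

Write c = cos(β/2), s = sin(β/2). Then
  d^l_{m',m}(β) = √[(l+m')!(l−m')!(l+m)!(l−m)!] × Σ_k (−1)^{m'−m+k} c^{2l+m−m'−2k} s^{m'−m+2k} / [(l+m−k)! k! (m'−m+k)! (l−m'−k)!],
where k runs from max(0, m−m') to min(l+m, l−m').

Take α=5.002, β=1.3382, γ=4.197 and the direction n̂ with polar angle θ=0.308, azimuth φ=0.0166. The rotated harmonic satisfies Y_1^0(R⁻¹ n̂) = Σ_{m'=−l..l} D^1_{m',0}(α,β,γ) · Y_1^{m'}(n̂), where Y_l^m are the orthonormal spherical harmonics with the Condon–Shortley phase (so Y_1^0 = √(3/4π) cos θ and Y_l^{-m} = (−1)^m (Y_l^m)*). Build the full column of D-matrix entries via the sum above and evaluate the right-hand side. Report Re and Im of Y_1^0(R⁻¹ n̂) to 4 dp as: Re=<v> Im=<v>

Need the full column D^1_{m',0} for m'=−1..1 at α=5.002, β=1.3382, γ=4.197.
cos(β/2)=0.784380, sin(β/2)=0.620280
d^1_{-1,0}: single k=1 term ⇒ +0.688065;  D = +0.196497-0.659411i
d^1_{0,0}: k∈[0..1] ⇒ +0.615252 -0.384748 = +0.230505;  D = +0.230505+0.000000i
d^1_{1,0}: single k=0 term ⇒ -0.688065;  D = -0.196497-0.659411i
Y_1^{m'}(θ=0.308,φ=0.0166) and Σ D·Y over m':
  (+0.1965-0.6594i)·(+0.1047-0.0017i)  (+0.2305+0.0000i)·(+0.4656+0.0000i)  (-0.1965-0.6594i)·(-0.1047-0.0017i)
Y_1^0(R⁻¹ n̂) = +0.146188+0.000000i

Re=0.1462 Im=0.0000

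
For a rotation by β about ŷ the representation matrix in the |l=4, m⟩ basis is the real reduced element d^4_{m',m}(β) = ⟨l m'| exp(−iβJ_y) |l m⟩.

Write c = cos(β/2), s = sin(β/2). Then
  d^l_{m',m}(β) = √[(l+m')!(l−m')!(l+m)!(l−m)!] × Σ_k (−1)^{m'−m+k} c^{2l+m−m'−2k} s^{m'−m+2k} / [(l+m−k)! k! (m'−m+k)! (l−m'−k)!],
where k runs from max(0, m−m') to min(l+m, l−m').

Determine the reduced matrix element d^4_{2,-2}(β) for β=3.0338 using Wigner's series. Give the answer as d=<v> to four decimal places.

d^4_{2,-2}(β=3.0338) via Wigner's sum:
c=cos(3.0338/2)=0.053870, s=sin(3.0338/2)=0.998548; N=√[720·2·2·720]=1440.000000
k∈{0,1,2} keeps every argument non-negative
  k=0: (−1)^4·1440.0000/(96)·0.0539^4·0.9985^4 = +0.000126
  k=1: (−1)^5·1440.0000/(120)·0.0539^2·0.9985^6 = -0.034522
  k=2: (−1)^6·1440.0000/(1440)·0.0539^0·0.9985^8 = +0.988442
d^4_{2,-2}(3.0338) = +0.000126 -0.034522 +0.988442 = +0.954046

d=0.9540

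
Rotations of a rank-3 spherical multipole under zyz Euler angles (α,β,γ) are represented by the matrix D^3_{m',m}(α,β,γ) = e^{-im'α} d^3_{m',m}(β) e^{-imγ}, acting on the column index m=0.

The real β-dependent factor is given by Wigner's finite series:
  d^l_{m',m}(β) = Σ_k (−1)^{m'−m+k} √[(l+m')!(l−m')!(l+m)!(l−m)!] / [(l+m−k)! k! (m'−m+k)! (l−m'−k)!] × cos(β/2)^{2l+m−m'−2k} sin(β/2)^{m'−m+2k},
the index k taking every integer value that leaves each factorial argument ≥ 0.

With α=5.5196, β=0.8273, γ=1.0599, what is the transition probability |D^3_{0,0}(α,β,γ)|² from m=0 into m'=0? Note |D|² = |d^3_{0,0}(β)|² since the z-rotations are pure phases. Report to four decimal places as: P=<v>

P=0.0576

D^3_{0,0}(5.5196,0.8273,1.0599) = e^{-i·0·5.5196}·d^3_{0,0}(0.8273)·e^{-i·0·1.0599}. Compute d first:
c=cos(0.8273/2)=0.915660, s=sin(0.8273/2)=0.401954; N=√[6·6·6·6]=36.000000
The bounds max(0,m−m')=0 and min(l+m,l−m')=3 give 4 terms
  k=0: (−1)^0·36.0000/(36)·0.9157^6·0.4020^0 = +0.589393
  k=1: (−1)^1·36.0000/(4)·0.9157^4·0.4020^2 = -1.022191
  k=2: (−1)^2·36.0000/(4)·0.9157^2·0.4020^4 = +0.196978
  k=3: (−1)^3·36.0000/(36)·0.9157^0·0.4020^6 = -0.004218
d^3_{0,0}(0.8273) = +0.589393 -1.022191 +0.196978 -0.004218 = -0.240038
|D^3_{0,0}|² = |d^3_{0,0}(β)|² = (-0.240038)² = 0.057618 (the z-rotation phases have unit modulus)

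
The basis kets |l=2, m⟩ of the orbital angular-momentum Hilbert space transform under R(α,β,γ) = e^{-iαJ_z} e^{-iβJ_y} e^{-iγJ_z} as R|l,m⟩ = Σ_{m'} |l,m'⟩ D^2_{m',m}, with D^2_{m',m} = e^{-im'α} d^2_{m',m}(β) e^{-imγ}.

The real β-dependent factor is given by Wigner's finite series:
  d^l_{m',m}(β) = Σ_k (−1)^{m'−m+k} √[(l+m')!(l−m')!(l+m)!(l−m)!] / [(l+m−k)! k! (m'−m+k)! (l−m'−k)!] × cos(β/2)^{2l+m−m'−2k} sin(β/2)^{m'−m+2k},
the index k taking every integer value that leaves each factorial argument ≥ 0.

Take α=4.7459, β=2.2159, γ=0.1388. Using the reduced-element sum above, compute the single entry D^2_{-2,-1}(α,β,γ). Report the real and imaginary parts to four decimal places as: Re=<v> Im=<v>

Re=-0.1559 Im=-0.0326

D^2_{-2,-1}(4.7459,2.2159,0.1388) = e^{-i·-2·4.7459}·d^2_{-2,-1}(2.2159)·e^{-i·-1·0.1388}. Compute d first:
Half-angle: c=0.446497, s=0.894785. N=√(1·24·1·6)=12.000000
k∈{1} keeps every argument non-negative
  k=1: (−1)^0·12.0000/(6)·0.4465^3·0.8948^1 = +0.159296
d^2_{-2,-1}(2.2159) = +0.159296
D = (-0.997755-0.066972i)·(+0.159296)·(+0.990383+0.138355i) = -0.155933-0.032556i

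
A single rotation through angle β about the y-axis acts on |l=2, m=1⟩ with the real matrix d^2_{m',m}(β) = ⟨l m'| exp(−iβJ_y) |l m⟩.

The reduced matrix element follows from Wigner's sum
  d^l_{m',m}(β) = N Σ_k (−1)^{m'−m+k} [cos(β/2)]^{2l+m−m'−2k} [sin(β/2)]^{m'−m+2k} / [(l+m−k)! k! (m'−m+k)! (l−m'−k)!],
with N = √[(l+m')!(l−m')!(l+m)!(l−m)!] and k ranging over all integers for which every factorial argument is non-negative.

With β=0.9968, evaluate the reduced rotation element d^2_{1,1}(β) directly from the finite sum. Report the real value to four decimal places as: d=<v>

d^2_{1,1}(β=0.9968) via Wigner's sum:
Half-angle: c=0.878349, s=0.478021. N=√(6·1·6·1)=6.000000
k∈{0,1} keeps every argument non-negative
  k=0: (−1)^0·6.0000/(6)·0.8783^4·0.4780^0 = +0.595206
  k=1: (−1)^1·6.0000/(2)·0.8783^2·0.4780^2 = -0.528870
d^2_{1,1}(0.9968) = +0.595206 -0.528870 = +0.066337

d=0.0663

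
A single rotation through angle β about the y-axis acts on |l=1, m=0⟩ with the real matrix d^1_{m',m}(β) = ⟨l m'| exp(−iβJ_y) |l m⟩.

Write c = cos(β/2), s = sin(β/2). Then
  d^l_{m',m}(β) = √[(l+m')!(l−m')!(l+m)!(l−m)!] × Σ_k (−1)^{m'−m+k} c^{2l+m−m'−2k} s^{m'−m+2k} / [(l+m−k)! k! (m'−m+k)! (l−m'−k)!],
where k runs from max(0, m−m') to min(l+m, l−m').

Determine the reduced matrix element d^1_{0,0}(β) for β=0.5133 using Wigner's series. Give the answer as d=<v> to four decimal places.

d^1_{0,0}(β=0.5133) via Wigner's sum:
c=cos(0.5133/2)=0.967246, s=sin(0.5133/2)=0.253842; N=√[1·1·1·1]=1.000000
Admissible k: 0..1 (factorial args all ≥0)
  k=0: (−1)^0·1.0000/(1)·0.9672^2·0.2538^0 = +0.935564
  k=1: (−1)^1·1.0000/(1)·0.9672^0·0.2538^2 = -0.064436
d^1_{0,0}(0.5133) = +0.935564 -0.064436 = +0.871129

d=0.8711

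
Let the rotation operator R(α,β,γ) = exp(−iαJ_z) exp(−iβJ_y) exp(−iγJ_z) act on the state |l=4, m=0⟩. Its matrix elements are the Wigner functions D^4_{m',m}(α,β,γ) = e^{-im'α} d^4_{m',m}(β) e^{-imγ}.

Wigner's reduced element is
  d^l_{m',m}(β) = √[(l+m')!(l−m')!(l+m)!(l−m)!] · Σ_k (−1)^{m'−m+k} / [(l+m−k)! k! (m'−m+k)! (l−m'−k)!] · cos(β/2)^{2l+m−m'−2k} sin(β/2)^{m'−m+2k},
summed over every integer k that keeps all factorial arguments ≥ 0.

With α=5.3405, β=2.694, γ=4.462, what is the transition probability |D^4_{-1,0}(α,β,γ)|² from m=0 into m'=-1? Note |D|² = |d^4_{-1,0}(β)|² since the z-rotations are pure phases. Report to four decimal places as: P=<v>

First d^4_{-1,0}(β=2.694), then the phase factors e^{-i(-1)α} and e^{-i(0)γ}:
With c≡cos(β/2)=0.221933 and s≡sin(β/2)=0.975062, N=[6·120·24·24]^{1/2}=643.987578
k∈{1,2,3,4} keeps every argument non-negative
  k=1: (−1)^0·643.9876/(144)·0.2219^7·0.9751^1 = +0.000116
  k=2: (−1)^1·643.9876/(24)·0.2219^5·0.9751^3 = -0.013393
  k=3: (−1)^2·643.9876/(24)·0.2219^3·0.9751^5 = +0.258519
  k=4: (−1)^3·643.9876/(144)·0.2219^1·0.9751^7 = -0.831691
d^4_{-1,0}(2.694) = +0.000116 -0.013393 +0.258519 -0.831691 = -0.586449
|D^4_{-1,0}|² = |d^4_{-1,0}(β)|² = (-0.586449)² = 0.343923 (the z-rotation phases have unit modulus)

P=0.3439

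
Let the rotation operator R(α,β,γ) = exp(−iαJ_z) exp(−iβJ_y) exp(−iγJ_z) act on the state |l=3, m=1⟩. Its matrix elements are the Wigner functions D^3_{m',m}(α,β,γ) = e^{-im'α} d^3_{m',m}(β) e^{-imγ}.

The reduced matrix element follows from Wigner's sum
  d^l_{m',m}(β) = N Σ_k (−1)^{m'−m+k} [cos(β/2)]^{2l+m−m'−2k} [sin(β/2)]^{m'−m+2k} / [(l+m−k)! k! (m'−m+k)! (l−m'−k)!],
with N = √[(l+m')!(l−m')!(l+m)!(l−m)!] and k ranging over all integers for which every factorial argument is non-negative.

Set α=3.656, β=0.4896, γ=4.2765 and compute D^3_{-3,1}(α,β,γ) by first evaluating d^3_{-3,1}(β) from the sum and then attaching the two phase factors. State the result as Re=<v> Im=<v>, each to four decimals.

Split into d^3_{-3,1}(β=0.4896) × two z-phases.
c=cos(0.4896/2)=0.970186, s=sin(0.4896/2)=0.242362; N=√[1·720·24·2]=185.903201
k: max(0,(1)−(-3))=4 … min(3+(1),3−(-3))=4
  k=4: (−1)^0·185.9032/(48)·0.9702^2·0.2424^4 = +0.012578
d^3_{-3,1}(0.4896) = +0.012578
Attach z-rotation phases: D = e^{-i(-3)(3.656)}·(+0.012578)·e^{-i(1)(4.2765)} = +0.011544+0.004994i

Re=0.0115 Im=0.0050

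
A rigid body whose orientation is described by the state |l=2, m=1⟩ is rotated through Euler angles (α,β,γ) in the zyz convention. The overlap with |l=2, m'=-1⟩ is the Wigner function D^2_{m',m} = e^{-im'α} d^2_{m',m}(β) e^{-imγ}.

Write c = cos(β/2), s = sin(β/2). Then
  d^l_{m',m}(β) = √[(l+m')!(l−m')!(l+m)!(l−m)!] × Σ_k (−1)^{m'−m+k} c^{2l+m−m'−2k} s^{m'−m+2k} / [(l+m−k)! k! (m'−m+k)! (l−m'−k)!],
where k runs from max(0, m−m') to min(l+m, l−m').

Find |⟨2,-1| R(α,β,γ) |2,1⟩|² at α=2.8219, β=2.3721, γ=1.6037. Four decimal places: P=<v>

First d^2_{-1,1}(β=2.3721), then the phase factors e^{-i(-1)α} and e^{-i(1)γ}:
With c≡cos(β/2)=0.375324 and s≡sin(β/2)=0.926894, N=[1·6·6·1]^{1/2}=6.000000
k: max(0,(1)−(-1))=2 … min(2+(1),2−(-1))=3
  k=2: (−1)^0·6.0000/(2)·0.3753^2·0.9269^2 = +0.363073
  k=3: (−1)^1·6.0000/(6)·0.3753^0·0.9269^4 = -0.738108
d^2_{-1,1}(2.3721) = +0.363073 -0.738108 = -0.375035
|D^2_{-1,1}|² = |d^2_{-1,1}(β)|² = (-0.375035)² = 0.140651 (the z-rotation phases have unit modulus)

P=0.1407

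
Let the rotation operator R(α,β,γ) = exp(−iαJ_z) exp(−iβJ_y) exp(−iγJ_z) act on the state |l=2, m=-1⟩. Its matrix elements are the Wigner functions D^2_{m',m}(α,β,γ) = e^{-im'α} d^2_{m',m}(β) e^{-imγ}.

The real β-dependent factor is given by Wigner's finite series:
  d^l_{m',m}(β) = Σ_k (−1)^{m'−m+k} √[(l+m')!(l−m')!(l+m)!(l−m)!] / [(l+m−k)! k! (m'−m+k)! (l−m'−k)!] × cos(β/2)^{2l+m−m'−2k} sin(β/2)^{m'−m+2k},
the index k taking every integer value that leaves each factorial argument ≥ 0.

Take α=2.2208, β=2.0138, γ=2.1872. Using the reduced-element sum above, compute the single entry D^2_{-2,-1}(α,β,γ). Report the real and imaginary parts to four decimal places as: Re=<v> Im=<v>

First d^2_{-2,-1}(β=2.0138), then the phase factors e^{-i(-2)α} and e^{-i(-1)γ}:
With c≡cos(β/2)=0.534483 and s≡sin(β/2)=0.845179, N=[1·24·1·6]^{1/2}=12.000000
Admissible k: 1..1 (factorial args all ≥0)
  k=1: (−1)^0·12.0000/(6)·0.5345^3·0.8452^1 = +0.258096
d^2_{-2,-1}(2.0138) = +0.258096
Phases: e^{-i·(-2)·2.2208}=-0.267492-0.963560i, e^{-i·(-1)·2.1872}=-0.578104+0.815963i ⇒ D=+0.242834+0.087436i

Re=0.2428 Im=0.0874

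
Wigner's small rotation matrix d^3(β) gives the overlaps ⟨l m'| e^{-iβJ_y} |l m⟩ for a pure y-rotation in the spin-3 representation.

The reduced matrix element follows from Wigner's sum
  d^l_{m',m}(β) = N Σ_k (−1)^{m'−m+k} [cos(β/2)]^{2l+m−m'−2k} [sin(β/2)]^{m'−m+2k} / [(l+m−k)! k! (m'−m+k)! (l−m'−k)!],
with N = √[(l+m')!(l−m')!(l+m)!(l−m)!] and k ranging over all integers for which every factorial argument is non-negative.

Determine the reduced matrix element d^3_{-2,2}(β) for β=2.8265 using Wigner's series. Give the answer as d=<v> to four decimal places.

d=-0.8109

d^3_{-2,2}(β=2.8265) via Wigner's sum:
Half-angle: c=0.156895, s=0.987615. N=√(1·120·120·1)=120.000000
Admissible k: 4..5 (factorial args all ≥0)
  k=4: (−1)^0·120.0000/(24)·0.1569^2·0.9876^4 = +0.117096
  k=5: (−1)^1·120.0000/(120)·0.1569^0·0.9876^6 = -0.927954
d^3_{-2,2}(2.8265) = +0.117096 -0.927954 = -0.810859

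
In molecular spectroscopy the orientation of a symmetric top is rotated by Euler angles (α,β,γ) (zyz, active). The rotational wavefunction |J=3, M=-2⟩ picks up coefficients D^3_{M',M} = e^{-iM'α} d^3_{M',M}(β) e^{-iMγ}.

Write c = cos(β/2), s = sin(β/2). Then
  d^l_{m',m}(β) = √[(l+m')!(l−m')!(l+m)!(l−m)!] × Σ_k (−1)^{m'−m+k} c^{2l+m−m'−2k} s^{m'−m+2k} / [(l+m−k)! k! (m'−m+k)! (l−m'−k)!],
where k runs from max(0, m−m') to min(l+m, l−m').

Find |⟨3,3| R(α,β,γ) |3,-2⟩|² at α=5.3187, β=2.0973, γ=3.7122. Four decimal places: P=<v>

D^3_{3,-2}(5.3187,2.0973,3.7122) = e^{-i·3·5.3187}·d^3_{3,-2}(2.0973)·e^{-i·-2·3.7122}. Compute d first:
With c≡cos(β/2)=0.498742 and s≡sin(β/2)=0.866751, N=[720·1·1·120]^{1/2}=293.938769
k∈{0} keeps every argument non-negative
  k=0: (−1)^5·293.9388/(120)·0.4987^1·0.8668^5 = -0.597616
d^3_{3,-2}(2.0973) = -0.597616
|D^3_{3,-2}|² = |d^3_{3,-2}(β)|² = (-0.597616)² = 0.357145 (the z-rotation phases have unit modulus)

P=0.3571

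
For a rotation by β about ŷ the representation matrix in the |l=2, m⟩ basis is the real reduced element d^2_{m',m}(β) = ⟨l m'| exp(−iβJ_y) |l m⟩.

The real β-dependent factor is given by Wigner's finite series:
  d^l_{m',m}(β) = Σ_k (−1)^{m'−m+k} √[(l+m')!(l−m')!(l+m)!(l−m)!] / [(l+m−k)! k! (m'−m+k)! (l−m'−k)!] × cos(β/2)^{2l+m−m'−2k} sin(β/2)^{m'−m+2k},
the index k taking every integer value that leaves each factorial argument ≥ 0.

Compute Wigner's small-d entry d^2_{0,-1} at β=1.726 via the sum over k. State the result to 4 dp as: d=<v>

d=0.1870

d^2_{0,-1}(β=1.726) via Wigner's sum:
c=cos(1.726/2)=0.650161, s=sin(1.726/2)=0.759796; N=√[2·2·1·6]=4.898979
Admissible k: 0..1 (factorial args all ≥0)
  k=0: (−1)^1·4.8990/(2)·0.6502^3·0.7598^1 = -0.511488
  k=1: (−1)^2·4.8990/(2)·0.6502^1·0.7598^3 = +0.698535
d^2_{0,-1}(1.726) = -0.511488 +0.698535 = +0.187047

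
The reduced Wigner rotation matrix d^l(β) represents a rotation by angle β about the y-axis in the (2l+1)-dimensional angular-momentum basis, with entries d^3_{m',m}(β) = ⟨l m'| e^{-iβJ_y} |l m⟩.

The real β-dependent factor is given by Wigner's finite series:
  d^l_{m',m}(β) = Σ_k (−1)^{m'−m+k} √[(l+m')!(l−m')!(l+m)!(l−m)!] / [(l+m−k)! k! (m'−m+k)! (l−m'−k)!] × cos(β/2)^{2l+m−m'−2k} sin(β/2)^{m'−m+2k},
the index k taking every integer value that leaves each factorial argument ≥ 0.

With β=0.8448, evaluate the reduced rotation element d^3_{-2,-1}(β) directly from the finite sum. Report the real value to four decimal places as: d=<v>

d^3_{-2,-1}(β=0.8448) via Wigner's sum:
Half-angle: c=0.912108, s=0.409951. N=√(1·120·2·24)=75.894664
Admissible k: 1..2 (factorial args all ≥0)
  k=1: (−1)^0·75.8947/(24)·0.9121^5·0.4100^1 = +0.818394
  k=2: (−1)^1·75.8947/(12)·0.9121^3·0.4100^3 = -0.330646
d^3_{-2,-1}(0.8448) = +0.818394 -0.330646 = +0.487748

d=0.4877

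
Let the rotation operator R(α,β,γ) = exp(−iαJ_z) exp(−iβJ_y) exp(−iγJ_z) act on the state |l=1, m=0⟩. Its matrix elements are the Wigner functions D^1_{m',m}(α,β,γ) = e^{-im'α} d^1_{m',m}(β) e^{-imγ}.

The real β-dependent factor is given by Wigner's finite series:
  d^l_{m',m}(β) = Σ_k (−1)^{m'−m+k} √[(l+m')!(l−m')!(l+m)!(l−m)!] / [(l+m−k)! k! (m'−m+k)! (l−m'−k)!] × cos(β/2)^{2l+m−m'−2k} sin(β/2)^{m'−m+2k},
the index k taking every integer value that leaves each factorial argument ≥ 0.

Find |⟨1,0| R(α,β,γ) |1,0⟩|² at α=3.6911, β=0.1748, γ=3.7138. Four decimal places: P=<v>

P=0.9698

Split into d^1_{0,0}(β=0.1748) × two z-phases.
With c≡cos(β/2)=0.996183 and s≡sin(β/2)=0.087289, N=[1·1·1·1]^{1/2}=1.000000
k∈{0,1} keeps every argument non-negative
  k=0: (−1)^0·1.0000/(1)·0.9962^2·0.0873^0 = +0.992381
  k=1: (−1)^1·1.0000/(1)·0.9962^0·0.0873^2 = -0.007619
d^1_{0,0}(0.1748) = +0.992381 -0.007619 = +0.984761
|D^1_{0,0}|² = |d^1_{0,0}(β)|² = (+0.984761)² = 0.969755 (the z-rotation phases have unit modulus)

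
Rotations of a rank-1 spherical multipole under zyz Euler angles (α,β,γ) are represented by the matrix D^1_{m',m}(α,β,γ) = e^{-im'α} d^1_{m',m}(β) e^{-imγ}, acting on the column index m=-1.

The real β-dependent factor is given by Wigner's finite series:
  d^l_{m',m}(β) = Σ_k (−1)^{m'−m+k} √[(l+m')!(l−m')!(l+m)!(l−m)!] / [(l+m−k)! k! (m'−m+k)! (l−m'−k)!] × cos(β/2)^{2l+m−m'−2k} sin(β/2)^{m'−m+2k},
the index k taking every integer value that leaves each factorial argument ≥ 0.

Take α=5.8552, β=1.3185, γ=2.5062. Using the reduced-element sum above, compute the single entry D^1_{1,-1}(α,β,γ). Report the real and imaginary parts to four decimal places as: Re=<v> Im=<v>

First d^1_{1,-1}(β=1.3185), then the phase factors e^{-i(1)α} and e^{-i(-1)γ}:
Half-angle: c=0.790452, s=0.612524. N=√(2·1·1·2)=2.000000
k∈{0} keeps every argument non-negative
  k=0: (−1)^2·2.0000/(2)·0.7905^0·0.6125^2 = +0.375186
d^1_{1,-1}(1.3185) = +0.375186
Phases: e^{-i·(1)·5.8552}=+0.909804+0.415039i, e^{-i·(-1)·2.5062}=-0.804839+0.593494i ⇒ D=-0.367145+0.077260i

Re=-0.3671 Im=0.0773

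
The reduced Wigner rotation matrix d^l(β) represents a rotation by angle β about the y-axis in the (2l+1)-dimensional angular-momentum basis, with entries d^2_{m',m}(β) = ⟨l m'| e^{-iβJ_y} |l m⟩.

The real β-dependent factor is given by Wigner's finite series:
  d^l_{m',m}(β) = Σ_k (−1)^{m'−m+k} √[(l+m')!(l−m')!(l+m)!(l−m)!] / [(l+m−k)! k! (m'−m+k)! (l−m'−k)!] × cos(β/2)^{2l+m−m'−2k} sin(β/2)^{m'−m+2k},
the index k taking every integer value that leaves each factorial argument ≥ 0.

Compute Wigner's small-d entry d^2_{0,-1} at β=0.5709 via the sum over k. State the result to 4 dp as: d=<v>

d^2_{0,-1}(β=0.5709) via Wigner's sum:
c=cos(0.5709/2)=0.959535, s=sin(0.5709/2)=0.281589; N=√[2·2·1·6]=4.898979
Admissible k: 0..1 (factorial args all ≥0)
  k=0: (−1)^1·4.8990/(2)·0.9595^3·0.2816^1 = -0.609360
  k=1: (−1)^2·4.8990/(2)·0.9595^1·0.2816^3 = +0.052479
d^2_{0,-1}(0.5709) = -0.609360 +0.052479 = -0.556882

d=-0.5569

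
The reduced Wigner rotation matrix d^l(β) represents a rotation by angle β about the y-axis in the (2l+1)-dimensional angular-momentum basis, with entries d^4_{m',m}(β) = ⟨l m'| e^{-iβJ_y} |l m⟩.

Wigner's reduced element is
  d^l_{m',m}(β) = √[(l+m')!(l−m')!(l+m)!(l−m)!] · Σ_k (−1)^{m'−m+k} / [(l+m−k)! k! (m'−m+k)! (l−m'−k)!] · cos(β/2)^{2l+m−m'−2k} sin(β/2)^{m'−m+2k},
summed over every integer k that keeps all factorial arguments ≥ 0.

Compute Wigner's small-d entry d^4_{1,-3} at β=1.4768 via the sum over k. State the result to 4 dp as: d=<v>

d^4_{1,-3}(β=1.4768) via Wigner's sum:
c=cos(1.4768/2)=0.739546, s=sin(1.4768/2)=0.673105; N=√[120·6·1·5040]=1904.940944
The bounds max(0,m−m')=0 and min(l+m,l−m')=1 give 2 terms
  k=0: (−1)^4·1904.9409/(144)·0.7395^4·0.6731^4 = +0.812294
  k=1: (−1)^5·1904.9409/(240)·0.7395^2·0.6731^6 = -0.403738
d^4_{1,-3}(1.4768) = +0.812294 -0.403738 = +0.408556

d=0.4086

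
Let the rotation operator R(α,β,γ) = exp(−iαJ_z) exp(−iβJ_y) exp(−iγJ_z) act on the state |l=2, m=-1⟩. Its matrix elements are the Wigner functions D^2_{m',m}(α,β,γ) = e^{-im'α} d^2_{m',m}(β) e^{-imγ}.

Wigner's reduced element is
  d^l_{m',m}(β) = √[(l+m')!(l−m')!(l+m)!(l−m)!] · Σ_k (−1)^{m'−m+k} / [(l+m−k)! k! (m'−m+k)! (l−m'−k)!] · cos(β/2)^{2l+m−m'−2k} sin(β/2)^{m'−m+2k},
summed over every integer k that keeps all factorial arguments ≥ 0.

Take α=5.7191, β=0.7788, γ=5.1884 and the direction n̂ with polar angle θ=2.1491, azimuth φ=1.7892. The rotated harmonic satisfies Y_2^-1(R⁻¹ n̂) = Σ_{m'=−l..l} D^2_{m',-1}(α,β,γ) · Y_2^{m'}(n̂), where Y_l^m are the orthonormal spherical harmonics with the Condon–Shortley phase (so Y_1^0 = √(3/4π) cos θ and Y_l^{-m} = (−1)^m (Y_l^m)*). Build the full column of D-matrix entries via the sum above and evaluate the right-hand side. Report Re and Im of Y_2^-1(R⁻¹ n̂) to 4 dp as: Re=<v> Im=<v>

Need the full column D^2_{m',-1} for m'=−2..2 at α=5.7191, β=0.7788, γ=5.1884.
cos(β/2)=0.925137, sin(β/2)=0.379633
d^2_{-2,-1}: single k=1 term ⇒ +0.601191;  D = -0.364865-0.477812i
d^2_{-1,-1}: k∈[0..1] ⇒ +0.732528 -0.370052 = +0.362476;  D = -0.031884-0.361071i
d^2_{0,-1}: k∈[0..1] ⇒ -0.736306 +0.123987 = -0.612319;  D = -0.280587+0.544248i
d^2_{1,-1}: k∈[0..1] ⇒ +0.370052 -0.020771 = +0.349281;  D = +0.301238-0.176784i
d^2_{2,-1}: single k=0 term ⇒ -0.101235;  D = -0.101178-0.003379i
Y_2^{m'}(θ=2.1491,φ=1.7892) and Σ D·Y over m':
  (-0.3649-0.4778i)·(-0.2454+0.1146i)  (-0.0319-0.3611i)·(+0.0766+0.3452i)  (-0.2806+0.5442i)·(-0.0327+0.0000i)  (+0.3012-0.1768i)·(-0.0766+0.3452i)  (-0.1012-0.0034i)·(-0.2454-0.1146i)
Y_2^-1(R⁻¹ n̂) = +0.338072+0.148953i

Re=0.3381 Im=0.1490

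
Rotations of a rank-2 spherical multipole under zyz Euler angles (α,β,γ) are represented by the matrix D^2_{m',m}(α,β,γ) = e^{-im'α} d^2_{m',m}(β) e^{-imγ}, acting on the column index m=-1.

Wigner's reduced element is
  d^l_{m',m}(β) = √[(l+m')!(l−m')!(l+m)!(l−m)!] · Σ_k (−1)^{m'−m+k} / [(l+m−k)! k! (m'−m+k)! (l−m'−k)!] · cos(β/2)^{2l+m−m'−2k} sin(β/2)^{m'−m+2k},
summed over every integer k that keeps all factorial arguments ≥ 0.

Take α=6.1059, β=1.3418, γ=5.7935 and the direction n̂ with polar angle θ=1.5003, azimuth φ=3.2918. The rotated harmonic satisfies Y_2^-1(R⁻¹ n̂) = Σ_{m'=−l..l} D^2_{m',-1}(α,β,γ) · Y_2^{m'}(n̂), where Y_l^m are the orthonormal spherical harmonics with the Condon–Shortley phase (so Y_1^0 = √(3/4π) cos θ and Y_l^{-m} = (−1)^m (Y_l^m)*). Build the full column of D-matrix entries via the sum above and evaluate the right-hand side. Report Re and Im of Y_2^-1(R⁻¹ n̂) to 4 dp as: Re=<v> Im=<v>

Re=0.0690 Im=-0.2907

Need the full column D^2_{m',-1} for m'=−2..2 at α=6.1059, β=1.3418, γ=5.7935.
cos(β/2)=0.783262, sin(β/2)=0.621691
d^2_{-2,-1}: single k=1 term ⇒ +0.597484;  D = +0.396902-0.446606i
d^2_{-1,-1}: k∈[0..1] ⇒ +0.376382 -0.711353 = -0.334971;  D = -0.263186+0.207216i
d^2_{0,-1}: k∈[0..1] ⇒ -0.731766 +0.461006 = -0.270760;  D = -0.238940+0.127351i
d^2_{1,-1}: k∈[0..1] ⇒ +0.711353 -0.149382 = +0.561971;  D = +0.534771-0.172718i
d^2_{2,-1}: single k=0 term ⇒ -0.376410;  D = -0.372980+0.050704i
Y_2^{m'}(θ=1.5003,φ=3.2918) and Σ D·Y over m':
  (+0.3969-0.4466i)·(+0.3671-0.1137i)  (-0.2632+0.2072i)·(-0.0537+0.0081i)  (-0.2389+0.1274i)·(-0.3107+0.0000i)  (+0.5348-0.1727i)·(+0.0537+0.0081i)  (-0.3730+0.0507i)·(+0.3671+0.1137i)
Y_2^-1(R⁻¹ n̂) = +0.069004-0.290670i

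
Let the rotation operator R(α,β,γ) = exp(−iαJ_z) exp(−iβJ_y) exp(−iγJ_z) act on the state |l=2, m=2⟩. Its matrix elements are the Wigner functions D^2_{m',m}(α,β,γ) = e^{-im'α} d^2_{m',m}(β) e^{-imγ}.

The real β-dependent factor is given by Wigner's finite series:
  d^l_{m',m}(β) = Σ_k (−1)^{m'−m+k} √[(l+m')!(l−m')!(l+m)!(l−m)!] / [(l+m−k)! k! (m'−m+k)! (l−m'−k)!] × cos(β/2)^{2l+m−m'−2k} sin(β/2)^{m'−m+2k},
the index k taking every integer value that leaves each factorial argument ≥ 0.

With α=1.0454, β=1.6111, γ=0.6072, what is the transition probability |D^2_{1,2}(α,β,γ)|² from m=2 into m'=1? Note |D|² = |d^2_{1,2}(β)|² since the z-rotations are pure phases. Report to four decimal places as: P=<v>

Split into d^2_{1,2}(β=1.6111) × two z-phases.
With c≡cos(β/2)=0.692715 and s≡sin(β/2)=0.721212, N=[6·1·24·1]^{1/2}=12.000000
k: max(0,(2)−(1))=1 … min(2+(2),2−(1))=1
  k=1: (−1)^0·12.0000/(6)·0.6927^3·0.7212^1 = +0.479464
d^2_{1,2}(1.6111) = +0.479464
|D^2_{1,2}|² = |d^2_{1,2}(β)|² = (+0.479464)² = 0.229886 (the z-rotation phases have unit modulus)

P=0.2299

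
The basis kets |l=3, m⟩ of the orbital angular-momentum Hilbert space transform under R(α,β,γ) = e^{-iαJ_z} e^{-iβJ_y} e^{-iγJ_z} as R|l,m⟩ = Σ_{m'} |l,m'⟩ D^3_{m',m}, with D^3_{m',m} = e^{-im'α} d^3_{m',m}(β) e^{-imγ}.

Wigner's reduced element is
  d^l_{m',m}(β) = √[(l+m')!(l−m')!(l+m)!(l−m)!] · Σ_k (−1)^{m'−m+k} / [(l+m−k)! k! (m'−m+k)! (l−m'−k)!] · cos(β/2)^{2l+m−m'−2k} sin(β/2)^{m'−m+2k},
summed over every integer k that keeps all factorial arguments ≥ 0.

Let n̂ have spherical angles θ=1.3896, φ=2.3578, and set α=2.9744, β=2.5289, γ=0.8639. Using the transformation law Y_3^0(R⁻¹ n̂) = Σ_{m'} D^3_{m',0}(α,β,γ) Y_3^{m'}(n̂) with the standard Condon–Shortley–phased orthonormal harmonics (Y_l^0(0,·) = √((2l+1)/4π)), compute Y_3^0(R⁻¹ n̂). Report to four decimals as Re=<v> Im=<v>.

Re=-0.2938 Im=0.0000

Need the full column D^3_{m',0} for m'=−3..3 at α=2.9744, β=2.5289, γ=0.8639.
cos(β/2)=0.301577, sin(β/2)=0.953442
d^3_{-3,0}: single k=3 term ⇒ +0.106315;  D = -0.093219+0.051117i
d^3_{-2,0}: k∈[2..3] ⇒ +0.041185 -0.411656 = -0.370470;  D = -0.349951+0.121584i
d^3_{-1,0}: k∈[1..3] ⇒ +0.008239 -0.247053 +0.823114 = +0.584300;  D = -0.576153+0.097236i
d^3_{0,0}: k∈[0..3] ⇒ +0.000752 -0.067674 +0.676419 -0.751216 = -0.141719;  D = -0.141719+0.000000i
d^3_{1,0}: k∈[0..2] ⇒ -0.008239 +0.247053 -0.823114 = -0.584300;  D = +0.576153+0.097236i
d^3_{2,0}: k∈[0..1] ⇒ +0.041185 -0.411656 = -0.370470;  D = -0.349951-0.121584i
d^3_{3,0}: single k=0 term ⇒ -0.106315;  D = +0.093219+0.051117i
Y_3^{m'}(θ=1.3896,φ=2.3578) and Σ D·Y over m':
  (-0.0932+0.0511i)·(+0.2794-0.2821i)  (-0.3500+0.1216i)·(+0.0006+0.1782i)  (-0.5762+0.0972i)·(+0.1886+0.1880i)  (-0.1417+0.0000i)·(-0.1908+0.0000i)  (+0.5762+0.0972i)·(-0.1886+0.1880i)  (-0.3500-0.1216i)·(+0.0006-0.1782i)  (+0.0932+0.0511i)·(-0.2794-0.2821i)
Y_3^0(R⁻¹ n̂) = -0.293802+0.000000i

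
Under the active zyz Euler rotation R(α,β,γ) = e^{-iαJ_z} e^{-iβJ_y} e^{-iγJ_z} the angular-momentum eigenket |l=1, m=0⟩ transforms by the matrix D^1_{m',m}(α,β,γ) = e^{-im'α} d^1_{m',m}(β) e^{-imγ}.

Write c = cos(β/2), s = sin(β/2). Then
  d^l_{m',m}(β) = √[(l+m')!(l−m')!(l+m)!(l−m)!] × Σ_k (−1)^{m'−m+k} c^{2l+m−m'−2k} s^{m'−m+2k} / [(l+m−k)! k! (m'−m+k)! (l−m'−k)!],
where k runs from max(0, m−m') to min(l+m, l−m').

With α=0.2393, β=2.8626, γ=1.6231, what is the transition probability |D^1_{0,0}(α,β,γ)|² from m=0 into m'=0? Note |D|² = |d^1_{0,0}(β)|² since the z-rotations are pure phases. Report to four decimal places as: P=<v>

P=0.9242

First d^1_{0,0}(β=2.8626), then the phase factors e^{-i(0)α} and e^{-i(0)γ}:
c=cos(2.8626/2)=0.139044, s=sin(2.8626/2)=0.990286; N=√[1·1·1·1]=1.000000
The bounds max(0,m−m')=0 and min(l+m,l−m')=1 give 2 terms
  k=0: (−1)^0·1.0000/(1)·0.1390^2·0.9903^0 = +0.019333
  k=1: (−1)^1·1.0000/(1)·0.1390^0·0.9903^2 = -0.980667
d^1_{0,0}(2.8626) = +0.019333 -0.980667 = -0.961333
|D^1_{0,0}|² = |d^1_{0,0}(β)|² = (-0.961333)² = 0.924162 (the z-rotation phases have unit modulus)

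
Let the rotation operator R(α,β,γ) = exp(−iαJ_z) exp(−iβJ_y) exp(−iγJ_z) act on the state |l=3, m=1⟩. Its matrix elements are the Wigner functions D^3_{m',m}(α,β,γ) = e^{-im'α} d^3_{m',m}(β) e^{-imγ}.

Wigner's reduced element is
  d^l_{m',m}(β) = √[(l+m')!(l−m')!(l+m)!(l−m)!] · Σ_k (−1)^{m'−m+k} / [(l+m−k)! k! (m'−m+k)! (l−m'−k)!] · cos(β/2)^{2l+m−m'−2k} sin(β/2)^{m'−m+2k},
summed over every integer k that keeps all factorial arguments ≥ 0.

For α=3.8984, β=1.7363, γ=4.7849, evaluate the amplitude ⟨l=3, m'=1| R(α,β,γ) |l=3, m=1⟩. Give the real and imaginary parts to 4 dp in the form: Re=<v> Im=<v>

D^3_{1,1}(3.8984,1.7363,4.7849) = e^{-i·1·3.8984}·d^3_{1,1}(1.7363)·e^{-i·1·4.7849}. Compute d first:
c=cos(1.7363/2)=0.646239, s=sin(1.7363/2)=0.763135; N=√[24·2·24·2]=48.000000
k: max(0,(1)−(1))=0 … min(3+(1),3−(1))=2
  k=0: (−1)^0·48.0000/(48)·0.6462^6·0.7631^0 = +0.072838
  k=1: (−1)^1·48.0000/(6)·0.6462^4·0.7631^2 = -0.812580
  k=2: (−1)^2·48.0000/(8)·0.6462^2·0.7631^4 = +0.849851
d^3_{1,1}(1.7363) = +0.072838 -0.812580 +0.849851 = +0.110110
Phases: e^{-i·(1)·3.8984}=-0.727032+0.686604i, e^{-i·(1)·4.7849}=+0.072447+0.997372i ⇒ D=-0.081203-0.074366i

Re=-0.0812 Im=-0.0744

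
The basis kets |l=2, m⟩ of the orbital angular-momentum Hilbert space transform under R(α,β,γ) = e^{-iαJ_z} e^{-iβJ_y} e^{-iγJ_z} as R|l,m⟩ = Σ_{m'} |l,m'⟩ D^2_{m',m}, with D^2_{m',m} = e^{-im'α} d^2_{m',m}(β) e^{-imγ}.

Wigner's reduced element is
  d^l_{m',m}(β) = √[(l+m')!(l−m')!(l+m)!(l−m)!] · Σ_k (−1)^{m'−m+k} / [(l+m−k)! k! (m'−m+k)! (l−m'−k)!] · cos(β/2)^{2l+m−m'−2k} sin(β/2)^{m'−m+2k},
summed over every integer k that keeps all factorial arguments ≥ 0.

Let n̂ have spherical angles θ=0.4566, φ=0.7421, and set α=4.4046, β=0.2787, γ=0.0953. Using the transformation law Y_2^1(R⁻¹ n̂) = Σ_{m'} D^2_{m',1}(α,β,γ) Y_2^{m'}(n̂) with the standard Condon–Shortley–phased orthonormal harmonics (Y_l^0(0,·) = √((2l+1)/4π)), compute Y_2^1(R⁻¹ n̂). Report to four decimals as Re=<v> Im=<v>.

Re=0.3459 Im=-0.1621

Need the full column D^2_{m',1} for m'=−2..2 at α=4.4046, β=0.2787, γ=0.0953.
cos(β/2)=0.990306, sin(β/2)=0.138899
d^2_{-2,1}: single k=3 term ⇒ +0.005308;  D = -0.004022+0.003463i
d^2_{-1,1}: k∈[2..3] ⇒ +0.056763 -0.000372 = +0.056390;  D = -0.022120-0.051871i
d^2_{0,1}: k∈[1..2] ⇒ +0.330434 -0.006501 = +0.323934;  D = +0.322464-0.030824i
d^2_{1,1}: k∈[0..1] ⇒ +0.961786 -0.056763 = +0.905024;  D = -0.190864+0.884669i
d^2_{2,1}: single k=0 term ⇒ -0.269798;  D = +0.234099+0.134123i
Y_2^{m'}(θ=0.4566,φ=0.7421) and Σ D·Y over m':
  (-0.0040+0.0035i)·(+0.0065-0.0748i)  (-0.0221-0.0519i)·(+0.2253-0.2066i)  (+0.3225-0.0308i)·(+0.4469+0.0000i)  (-0.1909+0.8847i)·(-0.2253-0.2066i)  (+0.2341+0.1341i)·(+0.0065+0.0748i)
Y_2^1(R⁻¹ n̂) = +0.345909-0.162094i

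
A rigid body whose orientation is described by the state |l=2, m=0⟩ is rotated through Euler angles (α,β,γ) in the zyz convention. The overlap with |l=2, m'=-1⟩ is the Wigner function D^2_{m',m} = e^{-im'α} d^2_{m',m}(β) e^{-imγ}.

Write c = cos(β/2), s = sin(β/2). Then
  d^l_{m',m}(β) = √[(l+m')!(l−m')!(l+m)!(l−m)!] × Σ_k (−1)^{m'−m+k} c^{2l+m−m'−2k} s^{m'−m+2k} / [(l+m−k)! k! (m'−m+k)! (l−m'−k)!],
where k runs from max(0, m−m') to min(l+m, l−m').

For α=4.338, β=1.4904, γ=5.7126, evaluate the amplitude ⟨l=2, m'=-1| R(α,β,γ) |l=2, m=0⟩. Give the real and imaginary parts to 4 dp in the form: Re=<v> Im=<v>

Split into d^2_{-1,0}(β=1.4904) × two z-phases.
c=cos(1.4904/2)=0.734952, s=sin(1.4904/2)=0.678119; N=√[1·6·2·2]=4.898979
Admissible k: 1..2 (factorial args all ≥0)
  k=1: (−1)^0·4.8990/(2)·0.7350^3·0.6781^1 = +0.659415
  k=2: (−1)^1·4.8990/(2)·0.7350^1·0.6781^3 = -0.561374
d^2_{-1,0}(1.4904) = +0.659415 -0.561374 = +0.098041
Attach z-rotation phases: D = e^{-i(-1)(4.338)}·(+0.098041)·e^{-i(0)(5.7126)} = -0.035854-0.091250i

Re=-0.0359 Im=-0.0913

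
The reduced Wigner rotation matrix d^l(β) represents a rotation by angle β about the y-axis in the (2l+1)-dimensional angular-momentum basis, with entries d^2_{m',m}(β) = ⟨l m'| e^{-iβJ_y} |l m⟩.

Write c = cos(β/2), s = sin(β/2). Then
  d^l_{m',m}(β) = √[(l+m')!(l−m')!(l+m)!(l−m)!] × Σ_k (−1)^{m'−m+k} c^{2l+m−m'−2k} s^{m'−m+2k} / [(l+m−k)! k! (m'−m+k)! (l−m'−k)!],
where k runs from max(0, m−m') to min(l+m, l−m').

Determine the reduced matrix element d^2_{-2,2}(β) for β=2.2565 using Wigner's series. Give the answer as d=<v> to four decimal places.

d=0.6669

d^2_{-2,2}(β=2.2565) via Wigner's sum:
With c≡cos(β/2)=0.428242 and s≡sin(β/2)=0.903664, N=[1·24·24·1]^{1/2}=24.000000
k∈{4} keeps every argument non-negative
  k=4: (−1)^0·24.0000/(24)·0.4282^0·0.9037^4 = +0.666850
d^2_{-2,2}(2.2565) = +0.666850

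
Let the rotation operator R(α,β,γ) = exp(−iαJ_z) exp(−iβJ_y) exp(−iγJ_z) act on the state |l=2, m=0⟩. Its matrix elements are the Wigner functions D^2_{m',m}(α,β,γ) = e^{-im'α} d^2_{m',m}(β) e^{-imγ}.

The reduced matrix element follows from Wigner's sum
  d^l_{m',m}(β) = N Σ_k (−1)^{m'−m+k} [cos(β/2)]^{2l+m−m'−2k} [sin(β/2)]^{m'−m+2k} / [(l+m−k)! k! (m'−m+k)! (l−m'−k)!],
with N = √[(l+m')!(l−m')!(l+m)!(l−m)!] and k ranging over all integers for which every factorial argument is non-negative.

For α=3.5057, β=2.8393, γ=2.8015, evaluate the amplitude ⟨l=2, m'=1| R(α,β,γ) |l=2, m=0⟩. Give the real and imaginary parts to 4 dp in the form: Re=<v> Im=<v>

Re=-0.3253 Im=0.1240

First d^2_{1,0}(β=2.8393), then the phase factors e^{-i(1)α} and e^{-i(0)γ}:
Half-angle: c=0.150571, s=0.988599. N=√(6·1·2·2)=4.898979
The bounds max(0,m−m')=0 and min(l+m,l−m')=1 give 2 terms
  k=0: (−1)^1·4.8990/(2)·0.1506^3·0.9886^1 = -0.008267
  k=1: (−1)^2·4.8990/(2)·0.1506^1·0.9886^3 = +0.356352
d^2_{1,0}(2.8393) = -0.008267 +0.356352 = +0.348085
Attach z-rotation phases: D = e^{-i(1)(3.5057)}·(+0.348085)·e^{-i(0)(2.8015)} = -0.325266+0.123959i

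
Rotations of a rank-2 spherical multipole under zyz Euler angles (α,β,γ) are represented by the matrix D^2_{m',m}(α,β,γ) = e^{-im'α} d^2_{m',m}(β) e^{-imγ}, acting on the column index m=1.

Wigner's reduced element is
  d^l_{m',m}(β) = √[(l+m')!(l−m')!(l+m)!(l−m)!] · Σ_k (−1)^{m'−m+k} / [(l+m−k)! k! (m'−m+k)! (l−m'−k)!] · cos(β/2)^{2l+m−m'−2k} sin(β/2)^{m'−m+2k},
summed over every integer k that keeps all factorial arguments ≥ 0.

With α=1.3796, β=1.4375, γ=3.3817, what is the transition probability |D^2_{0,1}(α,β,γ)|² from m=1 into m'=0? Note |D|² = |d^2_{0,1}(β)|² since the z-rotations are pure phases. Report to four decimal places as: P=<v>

D^2_{0,1}(1.3796,1.4375,3.3817) = e^{-i·0·1.3796}·d^2_{0,1}(1.4375)·e^{-i·1·3.3817}. Compute d first:
c=cos(1.4375/2)=0.752629, s=sin(1.4375/2)=0.658444; N=√[2·2·6·1]=4.898979
k∈{1,2} keeps every argument non-negative
  k=1: (−1)^0·4.8990/(2)·0.7526^3·0.6584^1 = +0.687604
  k=2: (−1)^1·4.8990/(2)·0.7526^1·0.6584^3 = -0.526277
d^2_{0,1}(1.4375) = +0.687604 -0.526277 = +0.161327
|D^2_{0,1}|² = |d^2_{0,1}(β)|² = (+0.161327)² = 0.026026 (the z-rotation phases have unit modulus)

P=0.0260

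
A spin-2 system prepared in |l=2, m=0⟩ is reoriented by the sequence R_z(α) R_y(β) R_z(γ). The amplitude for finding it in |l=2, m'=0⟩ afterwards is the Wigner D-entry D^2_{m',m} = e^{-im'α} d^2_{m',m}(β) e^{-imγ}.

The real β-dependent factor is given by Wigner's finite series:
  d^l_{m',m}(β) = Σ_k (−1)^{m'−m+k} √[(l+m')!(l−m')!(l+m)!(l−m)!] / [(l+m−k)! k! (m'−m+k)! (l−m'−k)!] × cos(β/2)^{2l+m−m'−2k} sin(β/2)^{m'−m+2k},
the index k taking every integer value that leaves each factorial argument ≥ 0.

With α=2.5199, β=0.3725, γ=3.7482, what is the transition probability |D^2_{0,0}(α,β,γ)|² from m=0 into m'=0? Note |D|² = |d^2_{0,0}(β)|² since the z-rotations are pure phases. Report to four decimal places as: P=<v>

D^2_{0,0}(2.5199,0.3725,3.7482) = e^{-i·0·2.5199}·d^2_{0,0}(0.3725)·e^{-i·0·3.7482}. Compute d first:
With c≡cos(β/2)=0.982706 and s≡sin(β/2)=0.185175, N=[2·2·2·2]^{1/2}=4.000000
k: max(0,(0)−(0))=0 … min(2+(0),2−(0))=2
  k=0: (−1)^0·4.0000/(4)·0.9827^4·0.1852^0 = +0.932596
  k=1: (−1)^1·4.0000/(1)·0.9827^2·0.1852^2 = -0.132456
  k=2: (−1)^2·4.0000/(4)·0.9827^0·0.1852^4 = +0.001176
d^2_{0,0}(0.3725) = +0.932596 -0.132456 +0.001176 = +0.801316
|D^2_{0,0}|² = |d^2_{0,0}(β)|² = (+0.801316)² = 0.642107 (the z-rotation phases have unit modulus)

P=0.6421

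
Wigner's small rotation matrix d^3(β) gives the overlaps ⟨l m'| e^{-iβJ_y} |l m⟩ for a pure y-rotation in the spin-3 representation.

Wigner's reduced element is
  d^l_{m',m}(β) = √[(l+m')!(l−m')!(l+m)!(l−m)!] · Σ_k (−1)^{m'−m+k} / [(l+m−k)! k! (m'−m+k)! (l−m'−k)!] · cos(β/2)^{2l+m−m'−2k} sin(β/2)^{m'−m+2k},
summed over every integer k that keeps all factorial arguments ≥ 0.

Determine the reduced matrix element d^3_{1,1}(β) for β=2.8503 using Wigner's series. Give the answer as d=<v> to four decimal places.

d=0.1176

d^3_{1,1}(β=2.8503) via Wigner's sum:
With c≡cos(β/2)=0.145132 and s≡sin(β/2)=0.989412, N=[24·2·24·2]^{1/2}=48.000000
k: max(0,(1)−(1))=0 … min(3+(1),3−(1))=2
  k=0: (−1)^0·48.0000/(48)·0.1451^6·0.9894^0 = +0.000009
  k=1: (−1)^1·48.0000/(6)·0.1451^4·0.9894^2 = -0.003475
  k=2: (−1)^2·48.0000/(8)·0.1451^2·0.9894^4 = +0.121112
d^3_{1,1}(2.8503) = +0.000009 -0.003475 +0.121112 = +0.117647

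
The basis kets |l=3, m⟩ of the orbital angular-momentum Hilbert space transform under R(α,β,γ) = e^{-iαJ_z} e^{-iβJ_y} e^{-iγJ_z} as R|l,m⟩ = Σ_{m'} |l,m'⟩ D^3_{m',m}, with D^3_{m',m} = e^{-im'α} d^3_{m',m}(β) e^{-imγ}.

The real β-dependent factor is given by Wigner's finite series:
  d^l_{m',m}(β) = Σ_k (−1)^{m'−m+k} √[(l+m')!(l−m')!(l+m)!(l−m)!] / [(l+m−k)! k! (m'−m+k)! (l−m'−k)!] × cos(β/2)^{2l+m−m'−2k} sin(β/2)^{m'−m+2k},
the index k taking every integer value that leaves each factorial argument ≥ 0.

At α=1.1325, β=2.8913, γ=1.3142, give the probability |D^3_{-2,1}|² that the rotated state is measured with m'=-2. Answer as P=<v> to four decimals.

P=0.1351

D^3_{-2,1}(1.1325,2.8913,1.3142) = e^{-i·-2·1.1325}·d^3_{-2,1}(2.8913)·e^{-i·1·1.3142}. Compute d first:
With c≡cos(β/2)=0.124820 and s≡sin(β/2)=0.992179, N=[1·120·24·2]^{1/2}=75.894664
Admissible k: 3..4 (factorial args all ≥0)
  k=3: (−1)^0·75.8947/(12)·0.1248^3·0.9922^3 = +0.012013
  k=4: (−1)^1·75.8947/(24)·0.1248^1·0.9922^5 = -0.379520
d^3_{-2,1}(2.8913) = +0.012013 -0.379520 = -0.367507
|D^3_{-2,1}|² = |d^3_{-2,1}(β)|² = (-0.367507)² = 0.135062 (the z-rotation phases have unit modulus)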